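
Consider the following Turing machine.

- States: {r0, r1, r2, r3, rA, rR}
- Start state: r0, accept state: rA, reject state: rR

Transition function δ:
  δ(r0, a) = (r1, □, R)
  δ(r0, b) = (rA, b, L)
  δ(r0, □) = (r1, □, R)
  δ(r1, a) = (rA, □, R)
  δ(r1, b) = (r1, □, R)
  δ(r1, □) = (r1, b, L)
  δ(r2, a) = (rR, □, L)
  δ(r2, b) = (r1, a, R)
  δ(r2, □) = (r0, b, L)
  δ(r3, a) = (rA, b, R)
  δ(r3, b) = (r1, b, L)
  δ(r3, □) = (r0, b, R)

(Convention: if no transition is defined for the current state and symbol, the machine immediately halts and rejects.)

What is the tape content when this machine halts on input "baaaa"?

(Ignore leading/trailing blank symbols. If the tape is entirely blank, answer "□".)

Execution trace:
Initial: [r0]baaaa
Step 1: δ(r0, b) = (rA, b, L) → [rA]□baaaa

The machine reaches the accept state rA and halts.

Final tape (ignoring leading/trailing blanks): baaaa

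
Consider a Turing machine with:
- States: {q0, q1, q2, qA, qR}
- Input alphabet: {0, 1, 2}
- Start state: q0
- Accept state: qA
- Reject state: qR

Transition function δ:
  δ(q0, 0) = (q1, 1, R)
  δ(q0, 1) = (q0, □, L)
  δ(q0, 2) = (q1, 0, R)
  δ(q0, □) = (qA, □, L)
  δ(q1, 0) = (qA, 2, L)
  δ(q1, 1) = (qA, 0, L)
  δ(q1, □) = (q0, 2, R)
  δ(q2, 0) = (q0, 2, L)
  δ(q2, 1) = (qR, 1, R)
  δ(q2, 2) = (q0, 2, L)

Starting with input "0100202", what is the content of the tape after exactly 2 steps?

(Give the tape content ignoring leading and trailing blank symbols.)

Execution trace:
Initial: [q0]0100202
Step 1: δ(q0, 0) = (q1, 1, R) → 1[q1]100202
Step 2: δ(q1, 1) = (qA, 0, L) → [qA]1000202

The machine reaches the accept state qA and halts.

After 2 steps, the tape (ignoring leading/trailing blanks) is: 1000202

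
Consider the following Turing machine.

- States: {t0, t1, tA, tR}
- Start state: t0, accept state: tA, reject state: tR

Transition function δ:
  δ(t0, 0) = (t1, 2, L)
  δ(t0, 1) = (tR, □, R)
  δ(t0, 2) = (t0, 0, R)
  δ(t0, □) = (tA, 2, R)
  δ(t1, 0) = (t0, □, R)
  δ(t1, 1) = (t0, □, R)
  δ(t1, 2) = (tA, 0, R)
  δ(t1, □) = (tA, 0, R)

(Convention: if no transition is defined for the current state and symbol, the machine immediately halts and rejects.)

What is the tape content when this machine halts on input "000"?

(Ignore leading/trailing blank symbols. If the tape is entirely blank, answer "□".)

Execution trace:
Initial: [t0]000
Step 1: δ(t0, 0) = (t1, 2, L) → [t1]□200
Step 2: δ(t1, □) = (tA, 0, R) → 0[tA]200

The machine reaches the accept state tA and halts.

Final tape (ignoring leading/trailing blanks): 0200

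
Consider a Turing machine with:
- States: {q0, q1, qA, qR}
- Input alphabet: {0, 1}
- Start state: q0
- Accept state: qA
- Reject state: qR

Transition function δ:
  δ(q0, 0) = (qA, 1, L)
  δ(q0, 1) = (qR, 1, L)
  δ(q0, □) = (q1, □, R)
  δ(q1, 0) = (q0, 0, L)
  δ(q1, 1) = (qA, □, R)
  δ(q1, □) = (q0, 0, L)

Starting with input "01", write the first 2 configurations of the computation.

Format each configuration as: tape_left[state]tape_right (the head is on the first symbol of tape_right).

Transitions applied:
Step 1: δ(q0, 0) = (qA, 1, L)

The first 2 configurations are:
[q0]01 ⊢ [qA]□11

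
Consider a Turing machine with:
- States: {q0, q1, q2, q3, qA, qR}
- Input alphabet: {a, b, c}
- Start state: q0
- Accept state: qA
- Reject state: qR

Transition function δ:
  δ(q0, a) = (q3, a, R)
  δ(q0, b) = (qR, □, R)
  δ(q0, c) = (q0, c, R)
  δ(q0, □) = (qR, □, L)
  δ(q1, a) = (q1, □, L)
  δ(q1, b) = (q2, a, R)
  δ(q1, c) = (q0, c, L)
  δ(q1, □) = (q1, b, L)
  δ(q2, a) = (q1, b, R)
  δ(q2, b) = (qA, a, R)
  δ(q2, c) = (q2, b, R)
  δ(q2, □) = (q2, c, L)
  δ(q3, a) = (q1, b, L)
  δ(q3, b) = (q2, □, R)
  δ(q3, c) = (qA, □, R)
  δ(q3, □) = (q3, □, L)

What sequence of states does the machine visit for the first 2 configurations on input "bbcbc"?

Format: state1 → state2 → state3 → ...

Execution trace:
Initial: [q0]bbcbc
Step 1: δ(q0, b) = (qR, □, R) → □[qR]bcbc

The machine reaches the reject state qR and halts.

State sequence: q0 → qR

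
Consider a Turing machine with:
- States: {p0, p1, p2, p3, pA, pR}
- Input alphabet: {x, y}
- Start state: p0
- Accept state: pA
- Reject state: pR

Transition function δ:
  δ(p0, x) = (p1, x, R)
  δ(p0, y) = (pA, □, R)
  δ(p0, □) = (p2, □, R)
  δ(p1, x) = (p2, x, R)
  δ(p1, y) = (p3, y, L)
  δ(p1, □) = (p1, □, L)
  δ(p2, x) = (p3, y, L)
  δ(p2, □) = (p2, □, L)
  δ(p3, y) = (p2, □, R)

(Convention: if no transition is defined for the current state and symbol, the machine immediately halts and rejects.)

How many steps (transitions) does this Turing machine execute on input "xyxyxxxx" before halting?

Execution trace:
Initial: [p0]xyxyxxxx
Step 1: δ(p0, x) = (p1, x, R) → x[p1]yxyxxxx
Step 2: δ(p1, y) = (p3, y, L) → [p3]xyxyxxxx

No transition is defined for δ(p3, x). By convention the machine halts and rejects.

The machine executed 2 steps before halting.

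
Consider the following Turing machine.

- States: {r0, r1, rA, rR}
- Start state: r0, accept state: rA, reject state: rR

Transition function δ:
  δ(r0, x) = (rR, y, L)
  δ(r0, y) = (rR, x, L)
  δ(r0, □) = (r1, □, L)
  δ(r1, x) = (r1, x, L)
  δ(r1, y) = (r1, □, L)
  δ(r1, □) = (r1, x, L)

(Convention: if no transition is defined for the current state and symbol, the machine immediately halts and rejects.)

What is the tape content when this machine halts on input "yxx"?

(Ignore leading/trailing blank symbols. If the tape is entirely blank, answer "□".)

Execution trace:
Initial: [r0]yxx
Step 1: δ(r0, y) = (rR, x, L) → [rR]□xxx

The machine reaches the reject state rR and halts.

Final tape (ignoring leading/trailing blanks): xxx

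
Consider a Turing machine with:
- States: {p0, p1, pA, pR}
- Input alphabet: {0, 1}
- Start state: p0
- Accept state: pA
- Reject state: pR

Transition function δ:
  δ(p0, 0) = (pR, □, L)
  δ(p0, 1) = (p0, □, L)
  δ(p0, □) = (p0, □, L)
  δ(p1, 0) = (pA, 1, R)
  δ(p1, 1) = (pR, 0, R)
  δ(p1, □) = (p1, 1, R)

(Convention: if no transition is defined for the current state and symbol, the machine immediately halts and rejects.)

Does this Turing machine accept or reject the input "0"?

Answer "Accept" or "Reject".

Execution trace:
Initial: [p0]0
Step 1: δ(p0, 0) = (pR, □, L) → [pR]□□

The machine reaches the reject state pR and halts.

Answer: Reject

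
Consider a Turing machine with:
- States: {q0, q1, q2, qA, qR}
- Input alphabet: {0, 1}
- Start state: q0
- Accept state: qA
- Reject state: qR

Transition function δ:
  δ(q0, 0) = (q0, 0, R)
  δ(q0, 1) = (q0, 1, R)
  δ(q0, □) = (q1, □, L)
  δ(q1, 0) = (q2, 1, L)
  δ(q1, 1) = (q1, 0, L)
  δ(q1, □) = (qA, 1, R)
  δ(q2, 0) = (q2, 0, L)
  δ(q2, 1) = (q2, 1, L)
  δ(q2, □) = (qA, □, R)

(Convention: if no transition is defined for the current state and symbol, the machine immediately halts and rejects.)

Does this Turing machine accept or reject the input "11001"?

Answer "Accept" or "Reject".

Execution trace:
Initial: [q0]11001
Step 1: δ(q0, 1) = (q0, 1, R) → 1[q0]1001
Step 2: δ(q0, 1) = (q0, 1, R) → 11[q0]001
Step 3: δ(q0, 0) = (q0, 0, R) → 110[q0]01
Step 4: δ(q0, 0) = (q0, 0, R) → 1100[q0]1
Step 5: δ(q0, 1) = (q0, 1, R) → 11001[q0]□
Step 6: δ(q0, □) = (q1, □, L) → 1100[q1]1□
Step 7: δ(q1, 1) = (q1, 0, L) → 110[q1]00□
Step 8: δ(q1, 0) = (q2, 1, L) → 11[q2]010□
Step 9: δ(q2, 0) = (q2, 0, L) → 1[q2]1010□
Step 10: δ(q2, 1) = (q2, 1, L) → [q2]11010□
Step 11: δ(q2, 1) = (q2, 1, L) → [q2]□11010□
Step 12: δ(q2, □) = (qA, □, R) → □[qA]11010□

The machine reaches the accept state qA and halts.

Answer: Accept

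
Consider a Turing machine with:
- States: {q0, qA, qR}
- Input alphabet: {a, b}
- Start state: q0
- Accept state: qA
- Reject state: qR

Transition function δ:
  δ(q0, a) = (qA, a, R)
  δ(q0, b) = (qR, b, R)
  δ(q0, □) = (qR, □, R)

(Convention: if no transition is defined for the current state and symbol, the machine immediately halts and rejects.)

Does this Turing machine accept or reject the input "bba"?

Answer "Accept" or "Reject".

Execution trace:
Initial: [q0]bba
Step 1: δ(q0, b) = (qR, b, R) → b[qR]ba

The machine reaches the reject state qR and halts.

Answer: Reject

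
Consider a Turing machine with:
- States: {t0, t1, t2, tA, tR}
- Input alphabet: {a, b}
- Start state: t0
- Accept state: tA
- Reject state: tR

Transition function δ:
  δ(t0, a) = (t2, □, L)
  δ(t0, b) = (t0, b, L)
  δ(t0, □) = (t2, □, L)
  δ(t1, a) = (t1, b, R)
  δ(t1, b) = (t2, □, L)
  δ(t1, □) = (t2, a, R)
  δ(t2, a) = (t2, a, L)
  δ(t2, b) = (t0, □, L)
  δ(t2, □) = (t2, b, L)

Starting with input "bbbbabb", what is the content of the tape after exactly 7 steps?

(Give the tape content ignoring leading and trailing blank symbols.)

Execution trace:
Initial: [t0]bbbbabb
Step 1: δ(t0, b) = (t0, b, L) → [t0]□bbbbabb
Step 2: δ(t0, □) = (t2, □, L) → [t2]□□bbbbabb
Step 3: δ(t2, □) = (t2, b, L) → [t2]□b□bbbbabb
Step 4: δ(t2, □) = (t2, b, L) → [t2]□bb□bbbbabb
Step 5: δ(t2, □) = (t2, b, L) → [t2]□bbb□bbbbabb
Step 6: δ(t2, □) = (t2, b, L) → [t2]□bbbb□bbbbabb
Step 7: δ(t2, □) = (t2, b, L) → [t2]□bbbbb□bbbbabb

After 7 steps, the tape (ignoring leading/trailing blanks) is: bbbbb□bbbbabb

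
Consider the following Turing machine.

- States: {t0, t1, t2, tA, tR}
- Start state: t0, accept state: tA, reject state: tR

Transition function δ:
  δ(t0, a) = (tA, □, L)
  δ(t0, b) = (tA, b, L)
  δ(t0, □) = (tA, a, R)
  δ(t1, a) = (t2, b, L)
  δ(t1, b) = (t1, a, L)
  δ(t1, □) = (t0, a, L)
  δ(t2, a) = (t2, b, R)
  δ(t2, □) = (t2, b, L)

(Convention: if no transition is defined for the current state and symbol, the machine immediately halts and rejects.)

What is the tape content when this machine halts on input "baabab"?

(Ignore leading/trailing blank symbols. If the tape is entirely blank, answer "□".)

Execution trace:
Initial: [t0]baabab
Step 1: δ(t0, b) = (tA, b, L) → [tA]□baabab

The machine reaches the accept state tA and halts.

Final tape (ignoring leading/trailing blanks): baabab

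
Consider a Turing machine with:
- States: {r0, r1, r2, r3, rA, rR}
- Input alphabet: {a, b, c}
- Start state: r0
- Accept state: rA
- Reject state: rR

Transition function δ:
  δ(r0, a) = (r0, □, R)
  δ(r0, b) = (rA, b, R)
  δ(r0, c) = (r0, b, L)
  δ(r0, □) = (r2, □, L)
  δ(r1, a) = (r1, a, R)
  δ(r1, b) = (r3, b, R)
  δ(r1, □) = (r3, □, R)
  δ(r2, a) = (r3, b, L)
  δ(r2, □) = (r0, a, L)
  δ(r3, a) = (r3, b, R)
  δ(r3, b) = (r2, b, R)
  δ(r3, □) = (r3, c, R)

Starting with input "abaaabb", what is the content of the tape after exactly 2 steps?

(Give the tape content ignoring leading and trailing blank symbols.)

Execution trace:
Initial: [r0]abaaabb
Step 1: δ(r0, a) = (r0, □, R) → □[r0]baaabb
Step 2: δ(r0, b) = (rA, b, R) → □b[rA]aaabb

The machine reaches the accept state rA and halts.

After 2 steps, the tape (ignoring leading/trailing blanks) is: baaabb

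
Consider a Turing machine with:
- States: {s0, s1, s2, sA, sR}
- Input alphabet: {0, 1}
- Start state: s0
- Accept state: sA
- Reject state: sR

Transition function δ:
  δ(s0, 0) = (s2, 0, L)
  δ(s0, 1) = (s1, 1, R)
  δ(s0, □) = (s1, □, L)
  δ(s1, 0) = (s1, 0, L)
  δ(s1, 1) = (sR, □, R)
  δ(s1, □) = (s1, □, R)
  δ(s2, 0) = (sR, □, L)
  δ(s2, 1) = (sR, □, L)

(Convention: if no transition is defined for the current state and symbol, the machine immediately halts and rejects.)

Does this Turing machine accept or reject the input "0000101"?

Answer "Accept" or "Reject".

Execution trace:
Initial: [s0]0000101
Step 1: δ(s0, 0) = (s2, 0, L) → [s2]□0000101

No transition is defined for δ(s2, □). By convention the machine halts and rejects.

Answer: Reject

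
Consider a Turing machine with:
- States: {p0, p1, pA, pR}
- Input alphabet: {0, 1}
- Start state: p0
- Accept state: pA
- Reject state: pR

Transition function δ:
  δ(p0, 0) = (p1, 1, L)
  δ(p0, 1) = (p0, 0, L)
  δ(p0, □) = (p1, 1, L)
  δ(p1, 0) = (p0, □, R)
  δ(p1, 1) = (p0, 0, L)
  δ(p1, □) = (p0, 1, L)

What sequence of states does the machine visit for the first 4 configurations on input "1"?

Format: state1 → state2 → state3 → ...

Execution trace:
Initial: [p0]1
Step 1: δ(p0, 1) = (p0, 0, L) → [p0]□0
Step 2: δ(p0, □) = (p1, 1, L) → [p1]□10
Step 3: δ(p1, □) = (p0, 1, L) → [p0]□110

State sequence: p0 → p0 → p1 → p0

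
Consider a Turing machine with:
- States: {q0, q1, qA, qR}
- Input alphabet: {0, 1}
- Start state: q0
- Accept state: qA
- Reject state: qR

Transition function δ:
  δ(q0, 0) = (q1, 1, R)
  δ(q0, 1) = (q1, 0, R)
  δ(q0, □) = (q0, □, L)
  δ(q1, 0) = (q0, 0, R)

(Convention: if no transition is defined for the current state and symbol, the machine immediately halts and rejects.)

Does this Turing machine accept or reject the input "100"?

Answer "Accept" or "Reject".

Execution trace:
Initial: [q0]100
Step 1: δ(q0, 1) = (q1, 0, R) → 0[q1]00
Step 2: δ(q1, 0) = (q0, 0, R) → 00[q0]0
Step 3: δ(q0, 0) = (q1, 1, R) → 001[q1]□

No transition is defined for δ(q1, □). By convention the machine halts and rejects.

Answer: Reject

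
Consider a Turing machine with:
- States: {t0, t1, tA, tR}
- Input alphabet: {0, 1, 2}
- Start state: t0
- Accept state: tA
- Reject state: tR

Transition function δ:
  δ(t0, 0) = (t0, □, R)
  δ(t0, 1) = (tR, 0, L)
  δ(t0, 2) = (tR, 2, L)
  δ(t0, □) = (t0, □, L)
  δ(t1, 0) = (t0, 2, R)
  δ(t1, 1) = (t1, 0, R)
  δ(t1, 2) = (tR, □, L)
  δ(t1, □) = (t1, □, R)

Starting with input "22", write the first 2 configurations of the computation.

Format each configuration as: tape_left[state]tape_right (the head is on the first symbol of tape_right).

Transitions applied:
Step 1: δ(t0, 2) = (tR, 2, L)

The first 2 configurations are:
[t0]22 ⊢ [tR]□22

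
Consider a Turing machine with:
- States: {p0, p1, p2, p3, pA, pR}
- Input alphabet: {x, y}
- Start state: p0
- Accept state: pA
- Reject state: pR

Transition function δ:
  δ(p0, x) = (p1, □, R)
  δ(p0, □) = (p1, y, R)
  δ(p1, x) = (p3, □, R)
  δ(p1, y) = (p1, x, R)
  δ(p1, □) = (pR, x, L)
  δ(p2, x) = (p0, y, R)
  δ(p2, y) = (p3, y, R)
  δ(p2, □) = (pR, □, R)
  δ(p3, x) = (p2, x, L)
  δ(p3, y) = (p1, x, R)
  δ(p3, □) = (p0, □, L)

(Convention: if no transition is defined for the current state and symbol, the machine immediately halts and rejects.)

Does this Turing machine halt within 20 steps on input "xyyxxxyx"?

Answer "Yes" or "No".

Execution trace:
Initial: [p0]xyyxxxyx
Step 1: δ(p0, x) = (p1, □, R) → □[p1]yyxxxyx
Step 2: δ(p1, y) = (p1, x, R) → □x[p1]yxxxyx
Step 3: δ(p1, y) = (p1, x, R) → □xx[p1]xxxyx
Step 4: δ(p1, x) = (p3, □, R) → □xx□[p3]xxyx
Step 5: δ(p3, x) = (p2, x, L) → □xx[p2]□xxyx
Step 6: δ(p2, □) = (pR, □, R) → □xx□[pR]xxyx

The machine reaches the reject state pR and halts.
The machine halted after 6 steps (within the 20-step bound).

Answer: Yes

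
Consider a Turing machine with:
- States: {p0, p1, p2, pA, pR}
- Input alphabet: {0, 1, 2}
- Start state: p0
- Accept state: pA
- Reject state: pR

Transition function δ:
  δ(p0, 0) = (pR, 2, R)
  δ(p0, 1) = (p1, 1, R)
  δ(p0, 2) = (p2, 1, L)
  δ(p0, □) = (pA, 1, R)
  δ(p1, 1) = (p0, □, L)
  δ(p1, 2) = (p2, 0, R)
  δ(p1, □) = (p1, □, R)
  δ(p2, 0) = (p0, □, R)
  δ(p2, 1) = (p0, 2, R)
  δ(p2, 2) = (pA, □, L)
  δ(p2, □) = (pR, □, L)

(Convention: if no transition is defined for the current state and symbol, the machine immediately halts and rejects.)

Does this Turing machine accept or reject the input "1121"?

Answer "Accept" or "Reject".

Execution trace:
Initial: [p0]1121
Step 1: δ(p0, 1) = (p1, 1, R) → 1[p1]121
Step 2: δ(p1, 1) = (p0, □, L) → [p0]1□21
Step 3: δ(p0, 1) = (p1, 1, R) → 1[p1]□21
Step 4: δ(p1, □) = (p1, □, R) → 1□[p1]21
Step 5: δ(p1, 2) = (p2, 0, R) → 1□0[p2]1
Step 6: δ(p2, 1) = (p0, 2, R) → 1□02[p0]□
Step 7: δ(p0, □) = (pA, 1, R) → 1□021[pA]□

The machine reaches the accept state pA and halts.

Answer: Accept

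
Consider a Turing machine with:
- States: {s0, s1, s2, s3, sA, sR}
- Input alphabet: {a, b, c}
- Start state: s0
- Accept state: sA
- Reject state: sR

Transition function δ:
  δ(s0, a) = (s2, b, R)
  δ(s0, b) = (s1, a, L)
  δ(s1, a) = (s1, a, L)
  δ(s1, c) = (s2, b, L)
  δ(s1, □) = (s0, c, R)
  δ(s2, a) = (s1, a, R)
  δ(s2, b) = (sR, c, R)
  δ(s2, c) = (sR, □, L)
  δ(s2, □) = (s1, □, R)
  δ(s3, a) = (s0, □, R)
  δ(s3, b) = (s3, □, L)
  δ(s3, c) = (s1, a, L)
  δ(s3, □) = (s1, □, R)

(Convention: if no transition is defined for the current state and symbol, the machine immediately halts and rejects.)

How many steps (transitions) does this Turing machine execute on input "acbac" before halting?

Execution trace:
Initial: [s0]acbac
Step 1: δ(s0, a) = (s2, b, R) → b[s2]cbac
Step 2: δ(s2, c) = (sR, □, L) → [sR]b□bac

The machine reaches the reject state sR and halts.

The machine executed 2 steps before halting.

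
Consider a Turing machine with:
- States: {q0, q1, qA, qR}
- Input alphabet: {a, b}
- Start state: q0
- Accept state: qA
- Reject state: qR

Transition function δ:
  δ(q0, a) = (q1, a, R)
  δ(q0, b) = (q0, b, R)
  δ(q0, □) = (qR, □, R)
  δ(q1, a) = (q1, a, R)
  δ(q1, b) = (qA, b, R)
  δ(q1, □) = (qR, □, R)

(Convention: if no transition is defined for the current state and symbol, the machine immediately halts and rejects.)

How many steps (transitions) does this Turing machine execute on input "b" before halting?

Execution trace:
Initial: [q0]b
Step 1: δ(q0, b) = (q0, b, R) → b[q0]□
Step 2: δ(q0, □) = (qR, □, R) → b□[qR]□

The machine reaches the reject state qR and halts.

The machine executed 2 steps before halting.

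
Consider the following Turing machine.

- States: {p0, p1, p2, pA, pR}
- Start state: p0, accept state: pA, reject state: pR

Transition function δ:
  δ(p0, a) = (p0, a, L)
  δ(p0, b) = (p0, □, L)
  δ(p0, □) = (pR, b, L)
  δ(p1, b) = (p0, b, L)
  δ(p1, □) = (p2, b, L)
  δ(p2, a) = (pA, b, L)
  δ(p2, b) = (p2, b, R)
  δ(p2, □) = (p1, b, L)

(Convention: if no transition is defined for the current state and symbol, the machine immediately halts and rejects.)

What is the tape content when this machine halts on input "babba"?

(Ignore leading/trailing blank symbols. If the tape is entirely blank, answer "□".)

Execution trace:
Initial: [p0]babba
Step 1: δ(p0, b) = (p0, □, L) → [p0]□□abba
Step 2: δ(p0, □) = (pR, b, L) → [pR]□b□abba

The machine reaches the reject state pR and halts.

Final tape (ignoring leading/trailing blanks): b□abba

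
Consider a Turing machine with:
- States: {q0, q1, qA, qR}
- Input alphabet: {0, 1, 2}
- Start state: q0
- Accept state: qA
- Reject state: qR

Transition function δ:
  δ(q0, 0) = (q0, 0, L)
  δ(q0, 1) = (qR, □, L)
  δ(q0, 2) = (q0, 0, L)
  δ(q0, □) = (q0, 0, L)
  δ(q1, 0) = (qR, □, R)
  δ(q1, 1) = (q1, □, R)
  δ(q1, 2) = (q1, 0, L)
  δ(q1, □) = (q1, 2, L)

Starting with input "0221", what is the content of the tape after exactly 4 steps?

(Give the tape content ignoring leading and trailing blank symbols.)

Execution trace:
Initial: [q0]0221
Step 1: δ(q0, 0) = (q0, 0, L) → [q0]□0221
Step 2: δ(q0, □) = (q0, 0, L) → [q0]□00221
Step 3: δ(q0, □) = (q0, 0, L) → [q0]□000221
Step 4: δ(q0, □) = (q0, 0, L) → [q0]□0000221

After 4 steps, the tape (ignoring leading/trailing blanks) is: 0000221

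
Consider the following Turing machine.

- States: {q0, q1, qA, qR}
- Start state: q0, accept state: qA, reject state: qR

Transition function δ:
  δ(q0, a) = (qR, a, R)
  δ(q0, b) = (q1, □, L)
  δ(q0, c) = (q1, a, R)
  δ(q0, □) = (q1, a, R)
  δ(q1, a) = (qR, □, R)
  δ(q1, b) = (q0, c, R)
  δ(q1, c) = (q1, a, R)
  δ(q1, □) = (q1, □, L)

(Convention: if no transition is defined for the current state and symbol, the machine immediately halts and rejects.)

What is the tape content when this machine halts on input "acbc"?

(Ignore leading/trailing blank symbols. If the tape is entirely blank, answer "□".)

Execution trace:
Initial: [q0]acbc
Step 1: δ(q0, a) = (qR, a, R) → a[qR]cbc

The machine reaches the reject state qR and halts.

Final tape (ignoring leading/trailing blanks): acbc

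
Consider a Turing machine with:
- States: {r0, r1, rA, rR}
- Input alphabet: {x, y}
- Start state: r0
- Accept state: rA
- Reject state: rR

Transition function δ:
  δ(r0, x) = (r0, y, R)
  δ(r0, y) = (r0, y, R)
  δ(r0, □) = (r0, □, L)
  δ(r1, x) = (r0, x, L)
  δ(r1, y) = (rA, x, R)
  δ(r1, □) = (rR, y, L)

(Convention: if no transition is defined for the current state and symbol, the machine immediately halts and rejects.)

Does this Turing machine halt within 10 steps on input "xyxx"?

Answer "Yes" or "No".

Execution trace:
Initial: [r0]xyxx
Step 1: δ(r0, x) = (r0, y, R) → y[r0]yxx
Step 2: δ(r0, y) = (r0, y, R) → yy[r0]xx
Step 3: δ(r0, x) = (r0, y, R) → yyy[r0]x
Step 4: δ(r0, x) = (r0, y, R) → yyyy[r0]□
Step 5: δ(r0, □) = (r0, □, L) → yyy[r0]y□
Step 6: δ(r0, y) = (r0, y, R) → yyyy[r0]□
Step 7: δ(r0, □) = (r0, □, L) → yyy[r0]y□
Step 8: δ(r0, y) = (r0, y, R) → yyyy[r0]□
Step 9: δ(r0, □) = (r0, □, L) → yyy[r0]y□
Step 10: δ(r0, y) = (r0, y, R) → yyyy[r0]□

The machine has not reached a halting state after 10 steps.
The machine did not halt within the 10-step bound.

Answer: No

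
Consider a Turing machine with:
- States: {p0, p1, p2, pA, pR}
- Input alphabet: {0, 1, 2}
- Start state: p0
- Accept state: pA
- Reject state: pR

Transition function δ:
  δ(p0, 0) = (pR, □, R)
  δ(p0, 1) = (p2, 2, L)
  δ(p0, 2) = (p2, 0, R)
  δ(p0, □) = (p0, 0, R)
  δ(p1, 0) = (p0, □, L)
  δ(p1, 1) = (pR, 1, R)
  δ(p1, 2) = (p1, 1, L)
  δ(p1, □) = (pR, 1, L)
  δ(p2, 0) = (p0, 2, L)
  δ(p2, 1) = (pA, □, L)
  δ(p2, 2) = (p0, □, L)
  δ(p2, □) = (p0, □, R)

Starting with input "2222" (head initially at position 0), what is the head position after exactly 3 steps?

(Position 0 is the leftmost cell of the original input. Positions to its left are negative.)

Execution trace (head position shown):
Step 0: [p0]2222  (head at position 0)
Step 1: move right → 0[p2]222  (head at position 1)
Step 2: move left → [p0]0□22  (head at position 0)
Step 3: move right → □[pR]□22  (head at position 1)

After 3 steps, the head is at position 1.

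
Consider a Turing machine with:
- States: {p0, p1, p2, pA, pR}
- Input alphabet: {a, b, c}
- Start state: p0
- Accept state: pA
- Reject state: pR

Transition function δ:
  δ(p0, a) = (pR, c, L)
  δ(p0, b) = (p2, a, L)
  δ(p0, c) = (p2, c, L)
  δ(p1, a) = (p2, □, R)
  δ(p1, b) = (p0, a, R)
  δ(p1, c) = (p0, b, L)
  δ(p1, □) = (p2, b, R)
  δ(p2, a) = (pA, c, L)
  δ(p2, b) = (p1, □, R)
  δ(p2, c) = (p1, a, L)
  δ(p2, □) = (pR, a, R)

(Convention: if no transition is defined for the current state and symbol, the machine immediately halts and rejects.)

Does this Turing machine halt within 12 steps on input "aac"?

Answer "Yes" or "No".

Execution trace:
Initial: [p0]aac
Step 1: δ(p0, a) = (pR, c, L) → [pR]□cac

The machine reaches the reject state pR and halts.
The machine halted after 1 step (within the 12-step bound).

Answer: Yes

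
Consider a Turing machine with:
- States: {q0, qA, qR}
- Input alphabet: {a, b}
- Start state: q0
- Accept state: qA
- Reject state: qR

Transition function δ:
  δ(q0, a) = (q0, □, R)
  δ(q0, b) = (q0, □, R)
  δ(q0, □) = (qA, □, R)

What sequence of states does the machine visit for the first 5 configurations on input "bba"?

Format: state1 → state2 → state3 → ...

Execution trace:
Initial: [q0]bba
Step 1: δ(q0, b) = (q0, □, R) → □[q0]ba
Step 2: δ(q0, b) = (q0, □, R) → □□[q0]a
Step 3: δ(q0, a) = (q0, □, R) → □□□[q0]□
Step 4: δ(q0, □) = (qA, □, R) → □□□□[qA]□

The machine reaches the accept state qA and halts.

State sequence: q0 → q0 → q0 → q0 → qA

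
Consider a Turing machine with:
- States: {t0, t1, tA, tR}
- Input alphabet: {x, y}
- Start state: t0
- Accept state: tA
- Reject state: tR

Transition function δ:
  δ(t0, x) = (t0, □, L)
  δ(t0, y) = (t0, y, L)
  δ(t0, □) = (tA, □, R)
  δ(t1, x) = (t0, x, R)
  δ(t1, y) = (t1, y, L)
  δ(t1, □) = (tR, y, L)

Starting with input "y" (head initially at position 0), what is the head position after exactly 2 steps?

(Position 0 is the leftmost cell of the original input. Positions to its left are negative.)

Execution trace (head position shown):
Step 0: [t0]y  (head at position 0)
Step 1: move left → [t0]□y  (head at position -1)
Step 2: move right → □[tA]y  (head at position 0)

After 2 steps, the head is at position 0.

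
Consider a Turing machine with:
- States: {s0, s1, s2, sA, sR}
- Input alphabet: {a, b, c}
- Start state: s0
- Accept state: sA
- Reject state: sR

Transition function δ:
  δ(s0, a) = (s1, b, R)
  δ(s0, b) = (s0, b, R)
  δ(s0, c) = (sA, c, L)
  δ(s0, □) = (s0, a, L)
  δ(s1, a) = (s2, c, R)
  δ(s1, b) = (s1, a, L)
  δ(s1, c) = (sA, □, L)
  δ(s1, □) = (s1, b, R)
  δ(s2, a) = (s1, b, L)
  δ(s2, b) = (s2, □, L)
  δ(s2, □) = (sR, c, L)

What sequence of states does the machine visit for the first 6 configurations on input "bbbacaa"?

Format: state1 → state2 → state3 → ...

Execution trace:
Initial: [s0]bbbacaa
Step 1: δ(s0, b) = (s0, b, R) → b[s0]bbacaa
Step 2: δ(s0, b) = (s0, b, R) → bb[s0]bacaa
Step 3: δ(s0, b) = (s0, b, R) → bbb[s0]acaa
Step 4: δ(s0, a) = (s1, b, R) → bbbb[s1]caa
Step 5: δ(s1, c) = (sA, □, L) → bbb[sA]b□aa

The machine reaches the accept state sA and halts.

State sequence: s0 → s0 → s0 → s0 → s1 → sA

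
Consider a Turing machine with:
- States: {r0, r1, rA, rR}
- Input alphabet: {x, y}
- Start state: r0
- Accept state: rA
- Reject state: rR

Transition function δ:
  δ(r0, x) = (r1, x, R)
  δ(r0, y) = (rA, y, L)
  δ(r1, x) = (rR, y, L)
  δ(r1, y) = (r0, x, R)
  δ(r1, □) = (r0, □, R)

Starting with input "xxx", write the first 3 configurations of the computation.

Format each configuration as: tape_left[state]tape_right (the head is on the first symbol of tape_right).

Transitions applied:
Step 1: δ(r0, x) = (r1, x, R)
Step 2: δ(r1, x) = (rR, y, L)

The first 3 configurations are:
[r0]xxx ⊢ x[r1]xx ⊢ [rR]xyx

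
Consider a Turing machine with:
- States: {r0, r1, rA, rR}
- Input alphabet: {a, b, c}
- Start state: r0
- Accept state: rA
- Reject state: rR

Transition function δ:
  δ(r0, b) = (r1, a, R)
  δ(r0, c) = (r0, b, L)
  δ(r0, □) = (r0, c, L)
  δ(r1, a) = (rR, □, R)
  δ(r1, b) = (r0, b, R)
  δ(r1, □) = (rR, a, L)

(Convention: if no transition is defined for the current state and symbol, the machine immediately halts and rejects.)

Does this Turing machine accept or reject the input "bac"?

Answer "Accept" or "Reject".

Execution trace:
Initial: [r0]bac
Step 1: δ(r0, b) = (r1, a, R) → a[r1]ac
Step 2: δ(r1, a) = (rR, □, R) → a□[rR]c

The machine reaches the reject state rR and halts.

Answer: Reject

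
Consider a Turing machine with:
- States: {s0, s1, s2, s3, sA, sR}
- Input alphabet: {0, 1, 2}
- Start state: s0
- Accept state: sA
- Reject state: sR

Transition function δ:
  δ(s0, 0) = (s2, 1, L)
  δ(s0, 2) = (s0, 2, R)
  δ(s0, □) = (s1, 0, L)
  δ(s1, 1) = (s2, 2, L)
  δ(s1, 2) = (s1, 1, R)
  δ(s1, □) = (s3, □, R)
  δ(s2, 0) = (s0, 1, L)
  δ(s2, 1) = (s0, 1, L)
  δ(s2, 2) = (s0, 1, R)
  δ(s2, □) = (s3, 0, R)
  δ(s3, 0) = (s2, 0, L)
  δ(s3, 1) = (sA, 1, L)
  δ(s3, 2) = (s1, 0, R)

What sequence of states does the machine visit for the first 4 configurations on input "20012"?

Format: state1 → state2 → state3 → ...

Execution trace:
Initial: [s0]20012
Step 1: δ(s0, 2) = (s0, 2, R) → 2[s0]0012
Step 2: δ(s0, 0) = (s2, 1, L) → [s2]21012
Step 3: δ(s2, 2) = (s0, 1, R) → 1[s0]1012

No transition is defined for δ(s0, 1). By convention the machine halts and rejects.

State sequence: s0 → s0 → s2 → s0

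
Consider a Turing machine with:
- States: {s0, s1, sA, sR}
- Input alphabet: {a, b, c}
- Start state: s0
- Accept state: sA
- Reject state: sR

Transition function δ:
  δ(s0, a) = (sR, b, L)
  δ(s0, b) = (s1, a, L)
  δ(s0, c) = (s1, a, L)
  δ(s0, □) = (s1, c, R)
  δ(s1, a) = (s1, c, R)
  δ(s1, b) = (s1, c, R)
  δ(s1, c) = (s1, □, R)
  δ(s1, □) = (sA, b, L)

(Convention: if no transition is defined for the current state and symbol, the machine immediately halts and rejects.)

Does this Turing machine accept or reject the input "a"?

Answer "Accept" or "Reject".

Execution trace:
Initial: [s0]a
Step 1: δ(s0, a) = (sR, b, L) → [sR]□b

The machine reaches the reject state sR and halts.

Answer: Reject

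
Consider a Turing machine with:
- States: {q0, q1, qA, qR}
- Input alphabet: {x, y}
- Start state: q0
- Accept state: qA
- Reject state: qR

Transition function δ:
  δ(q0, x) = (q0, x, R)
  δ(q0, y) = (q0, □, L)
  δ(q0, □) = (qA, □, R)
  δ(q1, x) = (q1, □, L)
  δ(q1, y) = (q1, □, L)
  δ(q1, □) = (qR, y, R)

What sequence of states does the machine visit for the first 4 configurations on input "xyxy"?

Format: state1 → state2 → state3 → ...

Execution trace:
Initial: [q0]xyxy
Step 1: δ(q0, x) = (q0, x, R) → x[q0]yxy
Step 2: δ(q0, y) = (q0, □, L) → [q0]x□xy
Step 3: δ(q0, x) = (q0, x, R) → x[q0]□xy

State sequence: q0 → q0 → q0 → q0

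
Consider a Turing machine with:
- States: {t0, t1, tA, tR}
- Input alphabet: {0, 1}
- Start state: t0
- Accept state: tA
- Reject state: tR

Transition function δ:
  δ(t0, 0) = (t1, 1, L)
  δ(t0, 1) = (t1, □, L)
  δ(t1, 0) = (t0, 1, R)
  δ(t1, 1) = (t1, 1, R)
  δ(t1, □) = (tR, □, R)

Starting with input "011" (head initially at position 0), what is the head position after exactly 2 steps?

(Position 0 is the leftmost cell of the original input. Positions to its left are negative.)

Execution trace (head position shown):
Step 0: [t0]011  (head at position 0)
Step 1: move left → [t1]□111  (head at position -1)
Step 2: move right → □[tR]111  (head at position 0)

After 2 steps, the head is at position 0.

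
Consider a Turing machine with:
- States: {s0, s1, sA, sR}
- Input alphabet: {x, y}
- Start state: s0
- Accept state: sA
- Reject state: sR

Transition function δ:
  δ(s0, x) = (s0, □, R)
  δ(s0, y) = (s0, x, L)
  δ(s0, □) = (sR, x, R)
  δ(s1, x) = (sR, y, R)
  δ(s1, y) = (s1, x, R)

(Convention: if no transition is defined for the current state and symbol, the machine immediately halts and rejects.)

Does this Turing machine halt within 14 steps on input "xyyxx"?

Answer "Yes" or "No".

Execution trace:
Initial: [s0]xyyxx
Step 1: δ(s0, x) = (s0, □, R) → □[s0]yyxx
Step 2: δ(s0, y) = (s0, x, L) → [s0]□xyxx
Step 3: δ(s0, □) = (sR, x, R) → x[sR]xyxx

The machine reaches the reject state sR and halts.
The machine halted after 3 steps (within the 14-step bound).

Answer: Yes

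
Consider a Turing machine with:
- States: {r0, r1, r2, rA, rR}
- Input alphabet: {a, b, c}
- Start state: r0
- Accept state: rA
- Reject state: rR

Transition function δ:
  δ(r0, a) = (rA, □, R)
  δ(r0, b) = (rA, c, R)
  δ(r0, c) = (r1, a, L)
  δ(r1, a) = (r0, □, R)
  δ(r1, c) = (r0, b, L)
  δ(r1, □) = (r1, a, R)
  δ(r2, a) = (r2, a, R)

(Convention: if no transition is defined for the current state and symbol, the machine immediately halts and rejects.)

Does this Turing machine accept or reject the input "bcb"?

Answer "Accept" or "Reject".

Execution trace:
Initial: [r0]bcb
Step 1: δ(r0, b) = (rA, c, R) → c[rA]cb

The machine reaches the accept state rA and halts.

Answer: Accept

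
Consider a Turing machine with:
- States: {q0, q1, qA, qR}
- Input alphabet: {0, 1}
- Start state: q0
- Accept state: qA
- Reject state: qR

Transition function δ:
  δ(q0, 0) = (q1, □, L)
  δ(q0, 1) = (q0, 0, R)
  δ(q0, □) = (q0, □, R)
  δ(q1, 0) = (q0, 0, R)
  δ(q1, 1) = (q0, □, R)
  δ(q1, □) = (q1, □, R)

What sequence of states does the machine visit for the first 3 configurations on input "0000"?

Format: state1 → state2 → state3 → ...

Execution trace:
Initial: [q0]0000
Step 1: δ(q0, 0) = (q1, □, L) → [q1]□□000
Step 2: δ(q1, □) = (q1, □, R) → □[q1]□000

State sequence: q0 → q1 → q1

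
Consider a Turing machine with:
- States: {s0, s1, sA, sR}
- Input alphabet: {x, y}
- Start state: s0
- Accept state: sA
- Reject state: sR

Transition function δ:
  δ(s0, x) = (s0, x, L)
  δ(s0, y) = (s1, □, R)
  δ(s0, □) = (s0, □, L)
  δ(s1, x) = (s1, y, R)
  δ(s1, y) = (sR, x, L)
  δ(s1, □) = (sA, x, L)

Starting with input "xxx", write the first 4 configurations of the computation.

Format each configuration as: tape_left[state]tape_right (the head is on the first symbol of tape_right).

Transitions applied:
Step 1: δ(s0, x) = (s0, x, L)
Step 2: δ(s0, □) = (s0, □, L)
Step 3: δ(s0, □) = (s0, □, L)

The first 4 configurations are:
[s0]xxx ⊢ [s0]□xxx ⊢ [s0]□□xxx ⊢ [s0]□□□xxx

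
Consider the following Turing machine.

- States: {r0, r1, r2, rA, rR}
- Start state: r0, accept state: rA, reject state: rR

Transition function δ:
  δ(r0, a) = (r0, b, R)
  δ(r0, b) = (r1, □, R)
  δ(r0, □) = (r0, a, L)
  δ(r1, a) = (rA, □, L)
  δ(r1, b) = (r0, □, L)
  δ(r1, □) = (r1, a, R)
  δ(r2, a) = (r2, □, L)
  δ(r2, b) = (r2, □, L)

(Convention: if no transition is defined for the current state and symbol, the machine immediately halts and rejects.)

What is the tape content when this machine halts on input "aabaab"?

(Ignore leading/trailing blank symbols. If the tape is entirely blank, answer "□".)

Execution trace:
Initial: [r0]aabaab
Step 1: δ(r0, a) = (r0, b, R) → b[r0]abaab
Step 2: δ(r0, a) = (r0, b, R) → bb[r0]baab
Step 3: δ(r0, b) = (r1, □, R) → bb□[r1]aab
Step 4: δ(r1, a) = (rA, □, L) → bb[rA]□□ab

The machine reaches the accept state rA and halts.

Final tape (ignoring leading/trailing blanks): bb□□ab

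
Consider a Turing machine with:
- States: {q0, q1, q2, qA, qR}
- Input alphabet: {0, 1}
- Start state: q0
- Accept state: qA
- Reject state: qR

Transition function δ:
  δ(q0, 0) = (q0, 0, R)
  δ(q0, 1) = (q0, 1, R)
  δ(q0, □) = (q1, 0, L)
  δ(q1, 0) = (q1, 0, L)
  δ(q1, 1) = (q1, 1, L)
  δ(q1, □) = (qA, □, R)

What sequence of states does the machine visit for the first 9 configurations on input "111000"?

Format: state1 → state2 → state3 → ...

Execution trace:
Initial: [q0]111000
Step 1: δ(q0, 1) = (q0, 1, R) → 1[q0]11000
Step 2: δ(q0, 1) = (q0, 1, R) → 11[q0]1000
Step 3: δ(q0, 1) = (q0, 1, R) → 111[q0]000
Step 4: δ(q0, 0) = (q0, 0, R) → 1110[q0]00
Step 5: δ(q0, 0) = (q0, 0, R) → 11100[q0]0
Step 6: δ(q0, 0) = (q0, 0, R) → 111000[q0]□
Step 7: δ(q0, □) = (q1, 0, L) → 11100[q1]00
Step 8: δ(q1, 0) = (q1, 0, L) → 1110[q1]000

State sequence: q0 → q0 → q0 → q0 → q0 → q0 → q0 → q1 → q1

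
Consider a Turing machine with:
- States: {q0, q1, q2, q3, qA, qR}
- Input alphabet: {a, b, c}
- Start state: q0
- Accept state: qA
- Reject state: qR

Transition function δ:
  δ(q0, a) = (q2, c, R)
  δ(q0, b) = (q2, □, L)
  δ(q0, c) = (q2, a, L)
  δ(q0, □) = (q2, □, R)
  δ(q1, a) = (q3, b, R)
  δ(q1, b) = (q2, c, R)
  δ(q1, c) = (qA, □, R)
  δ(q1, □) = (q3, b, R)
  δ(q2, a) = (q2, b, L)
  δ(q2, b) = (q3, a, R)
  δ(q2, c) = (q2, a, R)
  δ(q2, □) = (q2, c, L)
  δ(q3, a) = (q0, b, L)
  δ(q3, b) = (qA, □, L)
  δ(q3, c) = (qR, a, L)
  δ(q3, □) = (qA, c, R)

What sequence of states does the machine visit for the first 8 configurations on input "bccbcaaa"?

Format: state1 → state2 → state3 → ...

Execution trace:
Initial: [q0]bccbcaaa
Step 1: δ(q0, b) = (q2, □, L) → [q2]□□ccbcaaa
Step 2: δ(q2, □) = (q2, c, L) → [q2]□c□ccbcaaa
Step 3: δ(q2, □) = (q2, c, L) → [q2]□cc□ccbcaaa
Step 4: δ(q2, □) = (q2, c, L) → [q2]□ccc□ccbcaaa
Step 5: δ(q2, □) = (q2, c, L) → [q2]□cccc□ccbcaaa
Step 6: δ(q2, □) = (q2, c, L) → [q2]□ccccc□ccbcaaa
Step 7: δ(q2, □) = (q2, c, L) → [q2]□cccccc□ccbcaaa

State sequence: q0 → q2 → q2 → q2 → q2 → q2 → q2 → q2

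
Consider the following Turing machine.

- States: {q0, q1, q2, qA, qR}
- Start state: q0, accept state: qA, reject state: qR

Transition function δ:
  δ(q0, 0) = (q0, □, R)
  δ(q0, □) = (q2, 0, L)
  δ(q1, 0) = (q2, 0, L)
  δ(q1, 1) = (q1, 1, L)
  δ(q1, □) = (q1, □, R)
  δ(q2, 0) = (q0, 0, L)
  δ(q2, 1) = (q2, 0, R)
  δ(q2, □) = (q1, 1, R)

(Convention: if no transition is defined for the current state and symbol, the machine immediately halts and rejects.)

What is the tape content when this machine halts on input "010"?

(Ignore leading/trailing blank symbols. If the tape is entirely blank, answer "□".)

Execution trace:
Initial: [q0]010
Step 1: δ(q0, 0) = (q0, □, R) → □[q0]10

No transition is defined for δ(q0, 1). By convention the machine halts and rejects.

Final tape (ignoring leading/trailing blanks): 10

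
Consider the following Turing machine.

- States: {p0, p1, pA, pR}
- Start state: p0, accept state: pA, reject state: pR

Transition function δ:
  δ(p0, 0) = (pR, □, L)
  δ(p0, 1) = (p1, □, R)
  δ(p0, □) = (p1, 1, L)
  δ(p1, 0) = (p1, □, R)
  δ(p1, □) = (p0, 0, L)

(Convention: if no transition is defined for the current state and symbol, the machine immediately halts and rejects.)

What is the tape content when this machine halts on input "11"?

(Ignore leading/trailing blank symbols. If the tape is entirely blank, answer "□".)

Execution trace:
Initial: [p0]11
Step 1: δ(p0, 1) = (p1, □, R) → □[p1]1

No transition is defined for δ(p1, 1). By convention the machine halts and rejects.

Final tape (ignoring leading/trailing blanks): 1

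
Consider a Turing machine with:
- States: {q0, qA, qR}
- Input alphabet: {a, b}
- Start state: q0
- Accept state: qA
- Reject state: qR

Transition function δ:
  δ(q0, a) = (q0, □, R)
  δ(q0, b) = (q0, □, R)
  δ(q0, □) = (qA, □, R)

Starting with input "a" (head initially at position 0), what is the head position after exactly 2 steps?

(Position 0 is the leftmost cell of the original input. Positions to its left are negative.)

Execution trace (head position shown):
Step 0: [q0]a  (head at position 0)
Step 1: move right → □[q0]□  (head at position 1)
Step 2: move right → □□[qA]□  (head at position 2)

After 2 steps, the head is at position 2.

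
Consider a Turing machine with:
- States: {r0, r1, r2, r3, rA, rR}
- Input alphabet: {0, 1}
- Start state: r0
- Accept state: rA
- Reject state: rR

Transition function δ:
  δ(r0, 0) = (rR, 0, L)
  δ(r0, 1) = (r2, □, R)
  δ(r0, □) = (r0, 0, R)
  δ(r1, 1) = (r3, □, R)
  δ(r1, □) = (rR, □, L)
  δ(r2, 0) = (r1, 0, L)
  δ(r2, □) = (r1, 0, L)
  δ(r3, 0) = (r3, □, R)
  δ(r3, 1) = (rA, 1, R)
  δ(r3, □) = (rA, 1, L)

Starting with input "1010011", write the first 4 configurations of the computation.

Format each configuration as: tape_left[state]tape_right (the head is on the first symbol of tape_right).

Transitions applied:
Step 1: δ(r0, 1) = (r2, □, R)
Step 2: δ(r2, 0) = (r1, 0, L)
Step 3: δ(r1, □) = (rR, □, L)

The first 4 configurations are:
[r0]1010011 ⊢ □[r2]010011 ⊢ [r1]□010011 ⊢ [rR]□□010011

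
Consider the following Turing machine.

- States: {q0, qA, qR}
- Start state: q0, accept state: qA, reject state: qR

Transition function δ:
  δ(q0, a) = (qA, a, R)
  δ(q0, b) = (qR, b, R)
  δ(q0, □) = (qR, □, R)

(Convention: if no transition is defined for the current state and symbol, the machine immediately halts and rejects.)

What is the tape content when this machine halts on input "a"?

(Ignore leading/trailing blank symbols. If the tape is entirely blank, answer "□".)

Execution trace:
Initial: [q0]a
Step 1: δ(q0, a) = (qA, a, R) → a[qA]□

The machine reaches the accept state qA and halts.

Final tape (ignoring leading/trailing blanks): a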